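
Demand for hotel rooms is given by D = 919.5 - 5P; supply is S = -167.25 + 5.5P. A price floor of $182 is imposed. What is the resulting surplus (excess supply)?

Equilibrium price would be P* = 103.5, so the floor at 182 binds.
At P = 182: D = 9.5, S = 833.75.
Surplus = 833.75 − 9.5 = 824.25.

Surplus = 824.25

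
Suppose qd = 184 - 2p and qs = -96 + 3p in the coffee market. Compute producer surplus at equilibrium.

Producer surplus = 864

Equilibrium: 184 - 2p = -96 + 3p gives p* = 56, q* = 72.
Supply starts at p = 32 (where qs = 0).
PS = ½(56 − 32)(72) = 864.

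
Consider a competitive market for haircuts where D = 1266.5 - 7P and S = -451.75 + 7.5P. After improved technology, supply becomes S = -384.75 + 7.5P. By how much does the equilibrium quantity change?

ΔQ = 938/29

Original equilibrium: P* = 118.5, Q* = 437.
New equilibrium: 1266.5 - 7P = -384.75 + 7.5P, so 1651.25 = 14.5P and P' = 6605/58; Q' = 1266.5 − 7(6605/58) = 13611/29.
Change in quantity: 13611/29 − 437 = 938/29.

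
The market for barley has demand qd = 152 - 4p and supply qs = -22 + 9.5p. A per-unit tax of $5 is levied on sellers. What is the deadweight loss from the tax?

Pre-tax equilibrium: p* = 116/9, q* = 904/9.
Tax on sellers shifts supply to qs = -22 + 9.5(p − 5) = -69.5 + 9.5p.
152 - 4p = -69.5 + 9.5p gives buyer price pb = 443/27; sellers receive ps = 443/27 − 5 = 308/27.
New quantity: q = 152 − 4(443/27) = 2332/27.
DWL = ½ × 5 × (904/9 − 2332/27) = 950/27.

Deadweight loss = 950/27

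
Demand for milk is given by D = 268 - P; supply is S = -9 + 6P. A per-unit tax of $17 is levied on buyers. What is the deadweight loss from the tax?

Pre-tax equilibrium: P* = 277/7, Q* = 1599/7.
Tax on buyers shifts demand to D = 268 − 1(P + 17) = 251 - P.
251 - P = -9 + 6P gives seller price Ps = 260/7; buyers pay Pb = 260/7 + 17 = 379/7.
New quantity: Q = 268 − 1(379/7) = 1497/7.
DWL = ½ × 17 × (1599/7 − 1497/7) = 867/7.

Deadweight loss = 867/7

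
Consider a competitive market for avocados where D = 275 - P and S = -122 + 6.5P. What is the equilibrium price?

P* = 794/15

Set D = S: 275 - P = -122 + 6.5P.
397 = 7.5P, so P* = 794/15.
Q* = 275 − 1(794/15) = 3331/15.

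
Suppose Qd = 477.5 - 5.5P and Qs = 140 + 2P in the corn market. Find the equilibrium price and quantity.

Set Qd = Qs: 477.5 - 5.5P = 140 + 2P.
337.5 = 7.5P, so P* = 45.
Q* = 477.5 − 5.5(45) = 230.

P* = 45, Q* = 230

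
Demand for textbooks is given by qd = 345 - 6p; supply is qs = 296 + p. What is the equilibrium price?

Set qd = qs: 345 - 6p = 296 + p.
49 = 7p, so p* = 7.
q* = 345 − 6(7) = 303.

p* = 7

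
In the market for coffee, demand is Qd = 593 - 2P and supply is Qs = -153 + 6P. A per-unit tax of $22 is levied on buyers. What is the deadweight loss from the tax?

Deadweight loss = 363

Pre-tax equilibrium: P* = 93.25, Q* = 406.5.
Tax on buyers shifts demand to Qd = 593 − 2(P + 22) = 549 - 2P.
549 - 2P = -153 + 6P gives seller price Ps = 87.75; buyers pay Pb = 87.75 + 22 = 109.75.
New quantity: Q = 593 − 2(109.75) = 373.5.
DWL = ½ × 22 × (406.5 − 373.5) = 363.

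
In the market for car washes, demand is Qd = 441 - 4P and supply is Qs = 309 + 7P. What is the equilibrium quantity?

Q* = 393

Set Qd = Qs: 441 - 4P = 309 + 7P.
132 = 11P, so P* = 12.
Q* = 441 − 4(12) = 393.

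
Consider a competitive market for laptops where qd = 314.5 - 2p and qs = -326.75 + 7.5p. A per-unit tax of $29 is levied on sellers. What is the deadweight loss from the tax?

Pre-tax equilibrium: p* = 67.5, q* = 179.5.
Tax on sellers shifts supply to qs = -326.75 + 7.5(p − 29) = -544.25 + 7.5p.
314.5 - 2p = -544.25 + 7.5p gives buyer price pb = 3435/38; sellers receive ps = 3435/38 − 29 = 2333/38.
New quantity: q = 314.5 − 2(3435/38) = 5081/38.
DWL = ½ × 29 × (179.5 − 5081/38) = 12615/19.

Deadweight loss = 12615/19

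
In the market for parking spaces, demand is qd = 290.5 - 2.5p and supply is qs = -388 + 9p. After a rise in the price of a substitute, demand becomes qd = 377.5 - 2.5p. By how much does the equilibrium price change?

Δp = 174/23

Original equilibrium: p* = 59, q* = 143.
New equilibrium: 377.5 - 2.5p = -388 + 9p, so 765.5 = 11.5p and p' = 1531/23; q' = 377.5 − 2.5(1531/23) = 4855/23.
Change in price: 1531/23 − 59 = 174/23.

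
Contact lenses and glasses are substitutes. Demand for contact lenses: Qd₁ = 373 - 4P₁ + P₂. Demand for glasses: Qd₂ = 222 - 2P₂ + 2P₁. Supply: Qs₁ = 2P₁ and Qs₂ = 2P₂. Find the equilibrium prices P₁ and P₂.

P₁ = 857/11, P₂ = 1039/11

Market 1: 373 - 4P₁ + P₂ = 2P₁ → 6P₁ - P₂ = 373.
Market 2: 4P₂ - 2P₁ = 222.
Eliminating P₂: 4×(1) + 1×(2) gives 22P₁ = 1714, so P₁ = 857/11.
Back-substitute into (2): P₂ = (222 + 2×857/11) / 4 = 1039/11.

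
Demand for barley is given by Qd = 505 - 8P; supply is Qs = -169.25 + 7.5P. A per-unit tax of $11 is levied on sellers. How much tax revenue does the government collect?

Pre-tax equilibrium: P* = 43.5, Q* = 157.
Tax on sellers shifts supply to Qs = -169.25 + 7.5(P − 11) = -251.75 + 7.5P.
505 - 8P = -251.75 + 7.5P gives buyer price Pb = 3027/62; sellers receive Ps = 3027/62 − 11 = 2345/62.
New quantity: Q = 505 − 8(3027/62) = 3547/31.
Revenue = 11 × 3547/31 = 39017/31.

Tax revenue = 39017/31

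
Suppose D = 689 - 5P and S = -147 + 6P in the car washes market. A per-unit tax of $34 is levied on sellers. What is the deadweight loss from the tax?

Pre-tax equilibrium: P* = 76, Q* = 309.
Tax on sellers shifts supply to S = -147 + 6(P − 34) = -351 + 6P.
689 - 5P = -351 + 6P gives buyer price Pb = 1040/11; sellers receive Ps = 1040/11 − 34 = 666/11.
New quantity: Q = 689 − 5(1040/11) = 2379/11.
DWL = ½ × 34 × (309 − 2379/11) = 17340/11.

Deadweight loss = 17340/11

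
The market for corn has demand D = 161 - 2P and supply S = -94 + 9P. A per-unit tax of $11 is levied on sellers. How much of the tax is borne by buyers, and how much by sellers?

Buyers bear $9, sellers bear $2

Pre-tax equilibrium: P* = 255/11, Q* = 1261/11.
Tax on sellers shifts supply to S = -94 + 9(P − 11) = -193 + 9P.
161 - 2P = -193 + 9P gives buyer price Pb = 354/11; sellers receive Ps = 354/11 − 11 = 233/11.
New quantity: Q = 161 − 2(354/11) = 1063/11.
Buyer burden = 354/11 − 255/11 = 9; seller burden = 255/11 − 233/11 = 2.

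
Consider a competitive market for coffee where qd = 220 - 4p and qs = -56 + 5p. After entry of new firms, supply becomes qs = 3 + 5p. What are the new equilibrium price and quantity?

p' = 217/9, q' = 1112/9

Original equilibrium: p* = 92/3, q* = 292/3.
New equilibrium: 220 - 4p = 3 + 5p, so 217 = 9p and p' = 217/9; q' = 220 − 4(217/9) = 1112/9.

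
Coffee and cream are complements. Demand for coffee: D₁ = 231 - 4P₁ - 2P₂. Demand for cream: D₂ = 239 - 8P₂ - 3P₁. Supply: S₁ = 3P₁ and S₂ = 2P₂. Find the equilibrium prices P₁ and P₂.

Market 1: 231 - 4P₁ - 2P₂ = 3P₁ → 7P₁ + 2P₂ = 231.
Market 2: 10P₂ + 3P₁ = 239.
Eliminating P₂: 10×(1) − 2×(2) gives 64P₁ = 1832, so P₁ = 28.625.
Back-substitute into (2): P₂ = (239 − 3×28.625) / 10 = 15.3125.

P₁ = 28.625, P₂ = 15.3125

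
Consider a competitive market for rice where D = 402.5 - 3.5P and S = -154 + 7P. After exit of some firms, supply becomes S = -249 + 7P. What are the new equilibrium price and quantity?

P' = 1303/21, Q' = 556/3

Original equilibrium: P* = 53, Q* = 217.
New equilibrium: 402.5 - 3.5P = -249 + 7P, so 651.5 = 10.5P and P' = 1303/21; Q' = 402.5 − 3.5(1303/21) = 556/3.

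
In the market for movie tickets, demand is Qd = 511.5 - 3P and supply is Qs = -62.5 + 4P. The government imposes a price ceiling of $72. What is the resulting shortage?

Shortage = 70

Equilibrium price would be P* = 82, so the ceiling at 72 binds.
At P = 72: Qd = 511.5 − 3(72) = 295.5, Qs = -62.5 + 4(72) = 225.5.
Shortage = 295.5 − 225.5 = 70.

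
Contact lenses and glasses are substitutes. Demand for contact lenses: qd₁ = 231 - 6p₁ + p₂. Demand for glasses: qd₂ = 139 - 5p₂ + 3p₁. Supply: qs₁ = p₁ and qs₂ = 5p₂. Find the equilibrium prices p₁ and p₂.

p₁ = 2449/67, p₂ = 1666/67

Market 1: 231 - 6p₁ + p₂ = p₁ → 7p₁ - p₂ = 231.
Market 2: 10p₂ - 3p₁ = 139.
Eliminating p₂: 10×(1) + 1×(2) gives 67p₁ = 2449, so p₁ = 2449/67.
Back-substitute into (2): p₂ = (139 + 3×2449/67) / 10 = 1666/67.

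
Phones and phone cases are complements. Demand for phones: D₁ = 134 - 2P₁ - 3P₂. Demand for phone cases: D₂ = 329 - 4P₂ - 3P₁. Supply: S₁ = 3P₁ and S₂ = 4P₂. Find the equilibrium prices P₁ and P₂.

Market 1: 134 - 2P₁ - 3P₂ = 3P₁ → 5P₁ + 3P₂ = 134.
Market 2: 8P₂ + 3P₁ = 329.
Eliminating P₂: 8×(1) − 3×(2) gives 31P₁ = 85, so P₁ = 85/31.
Back-substitute into (2): P₂ = (329 − 3×85/31) / 8 = 1243/31.

P₁ = 85/31, P₂ = 1243/31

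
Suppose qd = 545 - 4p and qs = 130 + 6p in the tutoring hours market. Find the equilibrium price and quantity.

Set qd = qs: 545 - 4p = 130 + 6p.
415 = 10p, so p* = 41.5.
q* = 545 − 4(41.5) = 379.

p* = 41.5, q* = 379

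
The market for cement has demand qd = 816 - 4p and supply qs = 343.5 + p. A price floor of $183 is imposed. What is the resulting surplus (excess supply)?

Surplus = 442.5

Equilibrium price would be p* = 94.5, so the floor at 183 binds.
At p = 183: qd = 84, qs = 526.5.
Surplus = 526.5 − 84 = 442.5.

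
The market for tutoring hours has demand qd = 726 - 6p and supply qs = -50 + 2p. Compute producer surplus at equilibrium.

Equilibrium: 726 - 6p = -50 + 2p gives p* = 97, q* = 144.
Supply starts at p = 25 (where qs = 0).
PS = ½(97 − 25)(144) = 5184.

Producer surplus = 5184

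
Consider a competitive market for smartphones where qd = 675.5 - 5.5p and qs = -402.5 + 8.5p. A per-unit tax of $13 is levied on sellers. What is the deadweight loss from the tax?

Pre-tax equilibrium: p* = 77, q* = 252.
Tax on sellers shifts supply to qs = -402.5 + 8.5(p − 13) = -513 + 8.5p.
675.5 - 5.5p = -513 + 8.5p gives buyer price pb = 2377/28; sellers receive ps = 2377/28 − 13 = 2013/28.
New quantity: q = 675.5 − 5.5(2377/28) = 11681/56.
DWL = ½ × 13 × (252 − 11681/56) = 31603/112.

Deadweight loss = 31603/112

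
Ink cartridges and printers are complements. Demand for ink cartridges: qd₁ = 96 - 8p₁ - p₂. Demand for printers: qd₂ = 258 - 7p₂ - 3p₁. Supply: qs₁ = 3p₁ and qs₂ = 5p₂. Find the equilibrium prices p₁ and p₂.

Market 1: 96 - 8p₁ - p₂ = 3p₁ → 11p₁ + p₂ = 96.
Market 2: 12p₂ + 3p₁ = 258.
Eliminating p₂: 12×(1) − 1×(2) gives 129p₁ = 894, so p₁ = 298/43.
Back-substitute into (2): p₂ = (258 − 3×298/43) / 12 = 850/43.

p₁ = 298/43, p₂ = 850/43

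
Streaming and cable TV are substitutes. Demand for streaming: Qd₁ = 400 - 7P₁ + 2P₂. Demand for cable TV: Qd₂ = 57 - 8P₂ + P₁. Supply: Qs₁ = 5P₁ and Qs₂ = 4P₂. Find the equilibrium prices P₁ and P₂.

Market 1: 400 - 7P₁ + 2P₂ = 5P₁ → 12P₁ - 2P₂ = 400.
Market 2: 12P₂ - P₁ = 57.
Eliminating P₂: 12×(1) + 2×(2) gives 142P₁ = 4914, so P₁ = 2457/71.
Back-substitute into (2): P₂ = (57 + 1×2457/71) / 12 = 542/71.

P₁ = 2457/71, P₂ = 542/71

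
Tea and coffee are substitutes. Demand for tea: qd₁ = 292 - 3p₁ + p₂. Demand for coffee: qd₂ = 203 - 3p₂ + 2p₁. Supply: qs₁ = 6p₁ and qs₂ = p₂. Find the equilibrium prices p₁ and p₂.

Market 1: 292 - 3p₁ + p₂ = 6p₁ → 9p₁ - p₂ = 292.
Market 2: 4p₂ - 2p₁ = 203.
Eliminating p₂: 4×(1) + 1×(2) gives 34p₁ = 1371, so p₁ = 1371/34.
Back-substitute into (2): p₂ = (203 + 2×1371/34) / 4 = 2411/34.

p₁ = 1371/34, p₂ = 2411/34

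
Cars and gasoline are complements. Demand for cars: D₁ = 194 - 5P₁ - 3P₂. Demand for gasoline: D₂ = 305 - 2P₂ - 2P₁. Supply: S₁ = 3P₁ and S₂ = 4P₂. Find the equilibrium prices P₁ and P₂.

P₁ = 83/14, P₂ = 342/7

Market 1: 194 - 5P₁ - 3P₂ = 3P₁ → 8P₁ + 3P₂ = 194.
Market 2: 6P₂ + 2P₁ = 305.
Eliminating P₂: 6×(1) − 3×(2) gives 42P₁ = 249, so P₁ = 83/14.
Back-substitute into (2): P₂ = (305 − 2×83/14) / 6 = 342/7.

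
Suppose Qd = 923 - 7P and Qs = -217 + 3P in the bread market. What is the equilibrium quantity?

Set Qd = Qs: 923 - 7P = -217 + 3P.
1140 = 10P, so P* = 114.
Q* = 923 − 7(114) = 125.

Q* = 125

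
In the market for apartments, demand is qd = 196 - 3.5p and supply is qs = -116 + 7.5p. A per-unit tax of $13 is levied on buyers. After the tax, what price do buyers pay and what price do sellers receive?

Buyers pay 819/22, sellers receive 533/22

Pre-tax equilibrium: p* = 312/11, q* = 1064/11.
Tax on buyers shifts demand to qd = 196 − 3.5(p + 13) = 150.5 - 3.5p.
150.5 - 3.5p = -116 + 7.5p gives seller price ps = 533/22; buyers pay pb = 533/22 + 13 = 819/22.
New quantity: q = 196 − 3.5(819/22) = 2891/44.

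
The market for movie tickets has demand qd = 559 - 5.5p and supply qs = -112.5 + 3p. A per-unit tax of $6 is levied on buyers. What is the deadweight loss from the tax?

Deadweight loss = 594/17

Pre-tax equilibrium: p* = 79, q* = 124.5.
Tax on buyers shifts demand to qd = 559 − 5.5(p + 6) = 526 - 5.5p.
526 - 5.5p = -112.5 + 3p gives seller price ps = 1277/17; buyers pay pb = 1277/17 + 6 = 1379/17.
New quantity: q = 559 − 5.5(1379/17) = 3837/34.
DWL = ½ × 6 × (124.5 − 3837/34) = 594/17.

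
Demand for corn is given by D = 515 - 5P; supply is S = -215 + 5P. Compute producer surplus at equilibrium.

Equilibrium: 515 - 5P = -215 + 5P gives P* = 73, Q* = 150.
Supply starts at P = 43 (where S = 0).
PS = ½(73 − 43)(150) = 2250.

Producer surplus = 2250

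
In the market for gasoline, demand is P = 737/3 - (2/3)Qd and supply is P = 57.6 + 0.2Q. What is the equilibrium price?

Set the two price expressions equal: 737/3 - (2/3)Q = 57.6 + 0.2Q.
2821/15 = (13/15)Q, so Q* = 217.
P* = 737/3 − (2/3)(217) = 101.

P* = 101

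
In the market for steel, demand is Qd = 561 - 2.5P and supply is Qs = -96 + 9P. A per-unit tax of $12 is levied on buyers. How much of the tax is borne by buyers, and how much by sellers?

Pre-tax equilibrium: P* = 1314/23, Q* = 9618/23.
Tax on buyers shifts demand to Qd = 561 − 2.5(P + 12) = 531 - 2.5P.
531 - 2.5P = -96 + 9P gives seller price Ps = 1254/23; buyers pay Pb = 1254/23 + 12 = 1530/23.
New quantity: Q = 561 − 2.5(1530/23) = 9078/23.
Buyer burden = 1530/23 − 1314/23 = 216/23; seller burden = 1314/23 − 1254/23 = 60/23.

Buyers bear 216/23, sellers bear 60/23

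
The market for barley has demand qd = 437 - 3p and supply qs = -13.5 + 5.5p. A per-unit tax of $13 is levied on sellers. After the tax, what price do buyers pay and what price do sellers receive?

Pre-tax equilibrium: p* = 53, q* = 278.
Tax on sellers shifts supply to qs = -13.5 + 5.5(p − 13) = -85 + 5.5p.
437 - 3p = -85 + 5.5p gives buyer price pb = 1044/17; sellers receive ps = 1044/17 − 13 = 823/17.
New quantity: q = 437 − 3(1044/17) = 4297/17.

Buyers pay 1044/17, sellers receive 823/17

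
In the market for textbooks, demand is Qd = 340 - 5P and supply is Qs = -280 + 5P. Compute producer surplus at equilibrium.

Producer surplus = 90

Equilibrium: 340 - 5P = -280 + 5P gives P* = 62, Q* = 30.
Supply starts at P = 56 (where Qs = 0).
PS = ½(62 − 56)(30) = 90.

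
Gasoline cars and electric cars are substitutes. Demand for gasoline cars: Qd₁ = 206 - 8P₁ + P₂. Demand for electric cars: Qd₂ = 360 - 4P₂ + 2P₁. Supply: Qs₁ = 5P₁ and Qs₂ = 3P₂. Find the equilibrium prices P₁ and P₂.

Market 1: 206 - 8P₁ + P₂ = 5P₁ → 13P₁ - P₂ = 206.
Market 2: 7P₂ - 2P₁ = 360.
Eliminating P₂: 7×(1) + 1×(2) gives 89P₁ = 1802, so P₁ = 1802/89.
Back-substitute into (2): P₂ = (360 + 2×1802/89) / 7 = 5092/89.

P₁ = 1802/89, P₂ = 5092/89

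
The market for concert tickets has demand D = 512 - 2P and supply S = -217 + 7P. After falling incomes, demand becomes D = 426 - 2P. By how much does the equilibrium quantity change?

Original equilibrium: P* = 81, Q* = 350.
New equilibrium: 426 - 2P = -217 + 7P, so 643 = 9P and P' = 643/9; Q' = 426 − 2(643/9) = 2548/9.
Change in quantity: 2548/9 − 350 = -602/9.

ΔQ = -602/9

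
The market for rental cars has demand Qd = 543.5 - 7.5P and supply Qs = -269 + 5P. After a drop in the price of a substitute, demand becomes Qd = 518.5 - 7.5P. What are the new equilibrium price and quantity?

Original equilibrium: P* = 65, Q* = 56.
New equilibrium: 518.5 - 7.5P = -269 + 5P, so 787.5 = 12.5P and P' = 63; Q' = 518.5 − 7.5(63) = 46.

P' = 63, Q' = 46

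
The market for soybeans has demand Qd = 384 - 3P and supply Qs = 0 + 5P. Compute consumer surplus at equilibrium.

Consumer surplus = 9600

Equilibrium: 384 - 3P = 0 + 5P gives P* = 48, Q* = 240.
Demand choke price (Qd = 0): P = 128.
CS = ½(128 − 48)(240) = 9600.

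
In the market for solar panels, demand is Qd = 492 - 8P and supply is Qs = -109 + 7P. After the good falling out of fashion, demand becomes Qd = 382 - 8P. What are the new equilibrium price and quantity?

Original equilibrium: P* = 601/15, Q* = 2572/15.
New equilibrium: 382 - 8P = -109 + 7P, so 491 = 15P and P' = 491/15; Q' = 382 − 8(491/15) = 1802/15.

P' = 491/15, Q' = 1802/15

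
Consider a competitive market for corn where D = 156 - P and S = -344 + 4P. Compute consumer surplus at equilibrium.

Consumer surplus = 1568

Equilibrium: 156 - P = -344 + 4P gives P* = 100, Q* = 56.
Demand choke price (D = 0): P = 156.
CS = ½(156 − 100)(56) = 1568.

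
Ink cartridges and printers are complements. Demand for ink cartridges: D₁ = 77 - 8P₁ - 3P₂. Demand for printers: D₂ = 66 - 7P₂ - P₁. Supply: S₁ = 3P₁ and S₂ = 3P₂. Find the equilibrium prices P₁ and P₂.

P₁ = 572/107, P₂ = 649/107

Market 1: 77 - 8P₁ - 3P₂ = 3P₁ → 11P₁ + 3P₂ = 77.
Market 2: 10P₂ + P₁ = 66.
Eliminating P₂: 10×(1) − 3×(2) gives 107P₁ = 572, so P₁ = 572/107.
Back-substitute into (2): P₂ = (66 − 1×572/107) / 10 = 649/107.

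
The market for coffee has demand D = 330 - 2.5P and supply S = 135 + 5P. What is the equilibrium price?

P* = 26

Set D = S: 330 - 2.5P = 135 + 5P.
195 = 7.5P, so P* = 26.
Q* = 330 − 2.5(26) = 265.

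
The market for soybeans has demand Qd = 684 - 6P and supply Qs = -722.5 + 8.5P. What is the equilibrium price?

Set Qd = Qs: 684 - 6P = -722.5 + 8.5P.
1406.5 = 14.5P, so P* = 97.
Q* = 684 − 6(97) = 102.

P* = 97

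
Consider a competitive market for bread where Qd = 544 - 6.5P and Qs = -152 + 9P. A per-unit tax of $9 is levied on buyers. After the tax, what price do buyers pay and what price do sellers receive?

Buyers pay 1554/31, sellers receive 1275/31

Pre-tax equilibrium: P* = 1392/31, Q* = 7816/31.
Tax on buyers shifts demand to Qd = 544 − 6.5(P + 9) = 485.5 - 6.5P.
485.5 - 6.5P = -152 + 9P gives seller price Ps = 1275/31; buyers pay Pb = 1275/31 + 9 = 1554/31.
New quantity: Q = 544 − 6.5(1554/31) = 6763/31.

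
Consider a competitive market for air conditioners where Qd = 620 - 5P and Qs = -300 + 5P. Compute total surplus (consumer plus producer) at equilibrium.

Total surplus = 5120

Equilibrium: 620 - 5P = -300 + 5P gives P* = 92, Q* = 160.
Demand choke price: P = 124; supply starts at P = 60.
CS = ½(124 − 92)(160) = 2560; PS = ½(92 − 60)(160) = 2560.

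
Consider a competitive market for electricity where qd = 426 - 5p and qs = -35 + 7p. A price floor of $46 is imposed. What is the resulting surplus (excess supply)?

Equilibrium price would be p* = 461/12, so the floor at 46 binds.
At p = 46: qd = 196, qs = 287.
Surplus = 287 − 196 = 91.

Surplus = 91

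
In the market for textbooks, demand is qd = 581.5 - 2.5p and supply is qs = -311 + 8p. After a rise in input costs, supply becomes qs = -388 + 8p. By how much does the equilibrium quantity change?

Original equilibrium: p* = 85, q* = 369.
New equilibrium: 581.5 - 2.5p = -388 + 8p, so 969.5 = 10.5p and p' = 277/3; q' = 581.5 − 2.5(277/3) = 1052/3.
Change in quantity: 1052/3 − 369 = -55/3.

Δq = -55/3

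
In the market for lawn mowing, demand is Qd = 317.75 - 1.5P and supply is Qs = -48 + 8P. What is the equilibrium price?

Set Qd = Qs: 317.75 - 1.5P = -48 + 8P.
365.75 = 9.5P, so P* = 38.5.
Q* = 317.75 − 1.5(38.5) = 260.

P* = 38.5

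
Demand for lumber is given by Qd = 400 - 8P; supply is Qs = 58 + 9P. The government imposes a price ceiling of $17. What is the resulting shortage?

Equilibrium price would be P* = 342/17, so the ceiling at 17 binds.
At P = 17: Qd = 400 − 8(17) = 264, Qs = 58 + 9(17) = 211.
Shortage = 264 − 211 = 53.

Shortage = 53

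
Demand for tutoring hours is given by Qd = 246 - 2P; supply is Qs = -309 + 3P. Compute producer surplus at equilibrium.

Producer surplus = 96

Equilibrium: 246 - 2P = -309 + 3P gives P* = 111, Q* = 24.
Supply starts at P = 103 (where Qs = 0).
PS = ½(111 − 103)(24) = 96.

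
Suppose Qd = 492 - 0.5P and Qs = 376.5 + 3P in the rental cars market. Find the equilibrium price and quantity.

Set Qd = Qs: 492 - 0.5P = 376.5 + 3P.
115.5 = 3.5P, so P* = 33.
Q* = 492 − 0.5(33) = 475.5.

P* = 33, Q* = 475.5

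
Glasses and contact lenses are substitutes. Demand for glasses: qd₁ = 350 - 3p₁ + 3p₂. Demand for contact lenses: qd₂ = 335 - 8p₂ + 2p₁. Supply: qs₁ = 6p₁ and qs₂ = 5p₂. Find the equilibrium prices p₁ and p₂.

Market 1: 350 - 3p₁ + 3p₂ = 6p₁ → 9p₁ - 3p₂ = 350.
Market 2: 13p₂ - 2p₁ = 335.
Eliminating p₂: 13×(1) + 3×(2) gives 111p₁ = 5555, so p₁ = 5555/111.
Back-substitute into (2): p₂ = (335 + 2×5555/111) / 13 = 3715/111.

p₁ = 5555/111, p₂ = 3715/111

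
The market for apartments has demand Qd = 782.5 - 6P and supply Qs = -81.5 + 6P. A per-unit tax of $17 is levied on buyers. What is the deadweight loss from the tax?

Deadweight loss = 433.5

Pre-tax equilibrium: P* = 72, Q* = 350.5.
Tax on buyers shifts demand to Qd = 782.5 − 6(P + 17) = 680.5 - 6P.
680.5 - 6P = -81.5 + 6P gives seller price Ps = 63.5; buyers pay Pb = 63.5 + 17 = 80.5.
New quantity: Q = 782.5 − 6(80.5) = 299.5.
DWL = ½ × 17 × (350.5 − 299.5) = 433.5.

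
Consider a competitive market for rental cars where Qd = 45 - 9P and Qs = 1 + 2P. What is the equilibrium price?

Set Qd = Qs: 45 - 9P = 1 + 2P.
44 = 11P, so P* = 4.
Q* = 45 − 9(4) = 9.

P* = 4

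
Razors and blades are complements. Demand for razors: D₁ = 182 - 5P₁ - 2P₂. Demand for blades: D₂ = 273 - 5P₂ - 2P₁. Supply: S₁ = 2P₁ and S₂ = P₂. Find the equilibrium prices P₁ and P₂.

Market 1: 182 - 5P₁ - 2P₂ = 2P₁ → 7P₁ + 2P₂ = 182.
Market 2: 6P₂ + 2P₁ = 273.
Eliminating P₂: 6×(1) − 2×(2) gives 38P₁ = 546, so P₁ = 273/19.
Back-substitute into (2): P₂ = (273 − 2×273/19) / 6 = 1547/38.

P₁ = 273/19, P₂ = 1547/38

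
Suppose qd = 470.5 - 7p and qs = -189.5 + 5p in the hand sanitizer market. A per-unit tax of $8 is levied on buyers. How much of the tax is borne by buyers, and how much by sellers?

Pre-tax equilibrium: p* = 55, q* = 85.5.
Tax on buyers shifts demand to qd = 470.5 − 7(p + 8) = 414.5 - 7p.
414.5 - 7p = -189.5 + 5p gives seller price ps = 151/3; buyers pay pb = 151/3 + 8 = 175/3.
New quantity: q = 470.5 − 7(175/3) = 373/6.
Buyer burden = 175/3 − 55 = 10/3; seller burden = 55 − 151/3 = 14/3.

Buyers bear 10/3, sellers bear 14/3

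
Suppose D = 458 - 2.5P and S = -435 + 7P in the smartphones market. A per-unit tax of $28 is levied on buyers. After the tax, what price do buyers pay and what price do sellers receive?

Pre-tax equilibrium: P* = 94, Q* = 223.
Tax on buyers shifts demand to D = 458 − 2.5(P + 28) = 388 - 2.5P.
388 - 2.5P = -435 + 7P gives seller price Ps = 1646/19; buyers pay Pb = 1646/19 + 28 = 2178/19.
New quantity: Q = 458 − 2.5(2178/19) = 3257/19.

Buyers pay 2178/19, sellers receive 1646/19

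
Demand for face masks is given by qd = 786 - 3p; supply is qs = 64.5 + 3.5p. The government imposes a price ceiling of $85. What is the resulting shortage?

Shortage = 169

Equilibrium price would be p* = 111, so the ceiling at 85 binds.
At p = 85: qd = 786 − 3(85) = 531, qs = 64.5 + 3.5(85) = 362.
Shortage = 531 − 362 = 169.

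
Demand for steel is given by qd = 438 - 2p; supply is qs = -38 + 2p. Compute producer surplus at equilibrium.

Producer surplus = 10000

Equilibrium: 438 - 2p = -38 + 2p gives p* = 119, q* = 200.
Supply starts at p = 19 (where qs = 0).
PS = ½(119 − 19)(200) = 10000.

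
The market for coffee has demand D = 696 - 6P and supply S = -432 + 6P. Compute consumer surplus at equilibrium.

Equilibrium: 696 - 6P = -432 + 6P gives P* = 94, Q* = 132.
Demand choke price (D = 0): P = 116.
CS = ½(116 − 94)(132) = 1452.

Consumer surplus = 1452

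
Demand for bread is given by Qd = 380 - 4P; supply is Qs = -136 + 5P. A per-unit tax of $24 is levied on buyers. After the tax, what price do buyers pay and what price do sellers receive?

Buyers pay 212/3, sellers receive 140/3

Pre-tax equilibrium: P* = 172/3, Q* = 452/3.
Tax on buyers shifts demand to Qd = 380 − 4(P + 24) = 284 - 4P.
284 - 4P = -136 + 5P gives seller price Ps = 140/3; buyers pay Pb = 140/3 + 24 = 212/3.
New quantity: Q = 380 − 4(212/3) = 292/3.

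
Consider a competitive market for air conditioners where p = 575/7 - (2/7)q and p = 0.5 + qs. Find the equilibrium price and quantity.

Set the two price expressions equal: 575/7 - (2/7)q = 0.5 + q.
1143/14 = (9/7)q, so q* = 63.5.
p* = 575/7 − (2/7)(63.5) = 64.

p* = 64, q* = 63.5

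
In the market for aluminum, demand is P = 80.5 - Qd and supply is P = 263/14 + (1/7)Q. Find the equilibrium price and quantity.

Set the two price expressions equal: 80.5 - Q = 263/14 + (1/7)Q.
432/7 = (8/7)Q, so Q* = 54.
P* = 80.5 − (1)(54) = 26.5.

P* = 26.5, Q* = 54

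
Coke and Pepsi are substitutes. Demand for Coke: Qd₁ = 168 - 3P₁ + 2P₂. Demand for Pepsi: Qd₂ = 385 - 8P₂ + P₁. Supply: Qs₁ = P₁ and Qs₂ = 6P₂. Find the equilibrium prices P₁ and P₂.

P₁ = 1561/27, P₂ = 854/27

Market 1: 168 - 3P₁ + 2P₂ = P₁ → 4P₁ - 2P₂ = 168.
Market 2: 14P₂ - P₁ = 385.
Eliminating P₂: 14×(1) + 2×(2) gives 54P₁ = 3122, so P₁ = 1561/27.
Back-substitute into (2): P₂ = (385 + 1×1561/27) / 14 = 854/27.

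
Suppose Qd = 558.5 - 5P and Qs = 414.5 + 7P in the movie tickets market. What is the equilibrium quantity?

Set Qd = Qs: 558.5 - 5P = 414.5 + 7P.
144 = 12P, so P* = 12.
Q* = 558.5 − 5(12) = 498.5.

Q* = 498.5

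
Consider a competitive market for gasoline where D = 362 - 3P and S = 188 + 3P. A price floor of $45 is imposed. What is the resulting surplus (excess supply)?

Equilibrium price would be P* = 29, so the floor at 45 binds.
At P = 45: D = 227, S = 323.
Surplus = 323 − 227 = 96.

Surplus = 96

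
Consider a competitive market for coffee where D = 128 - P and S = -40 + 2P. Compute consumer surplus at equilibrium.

Equilibrium: 128 - P = -40 + 2P gives P* = 56, Q* = 72.
Demand choke price (D = 0): P = 128.
CS = ½(128 − 56)(72) = 2592.

Consumer surplus = 2592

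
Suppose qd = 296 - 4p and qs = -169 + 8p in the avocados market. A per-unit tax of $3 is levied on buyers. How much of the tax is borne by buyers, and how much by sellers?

Pre-tax equilibrium: p* = 38.75, q* = 141.
Tax on buyers shifts demand to qd = 296 − 4(p + 3) = 284 - 4p.
284 - 4p = -169 + 8p gives seller price ps = 37.75; buyers pay pb = 37.75 + 3 = 40.75.
New quantity: q = 296 − 4(40.75) = 133.
Buyer burden = 40.75 − 38.75 = 2; seller burden = 38.75 − 37.75 = 1.

Buyers bear $2, sellers bear $1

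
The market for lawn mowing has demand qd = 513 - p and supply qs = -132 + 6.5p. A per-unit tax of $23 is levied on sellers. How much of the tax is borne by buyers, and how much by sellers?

Buyers bear 299/15, sellers bear 46/15

Pre-tax equilibrium: p* = 86, q* = 427.
Tax on sellers shifts supply to qs = -132 + 6.5(p − 23) = -281.5 + 6.5p.
513 - p = -281.5 + 6.5p gives buyer price pb = 1589/15; sellers receive ps = 1589/15 − 23 = 1244/15.
New quantity: q = 513 − 1(1589/15) = 6106/15.
Buyer burden = 1589/15 − 86 = 299/15; seller burden = 86 − 1244/15 = 46/15.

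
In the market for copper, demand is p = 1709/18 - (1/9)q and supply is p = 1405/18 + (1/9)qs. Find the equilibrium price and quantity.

Set the two price expressions equal: 1709/18 - (1/9)q = 1405/18 + (1/9)q.
152/9 = (2/9)q, so q* = 76.
p* = 1709/18 − (1/9)(76) = 86.5.

p* = 86.5, q* = 76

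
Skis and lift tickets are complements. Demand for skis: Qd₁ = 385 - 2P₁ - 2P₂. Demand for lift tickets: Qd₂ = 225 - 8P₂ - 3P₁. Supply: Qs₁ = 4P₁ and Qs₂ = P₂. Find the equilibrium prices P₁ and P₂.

P₁ = 62.8125, P₂ = 4.0625

Market 1: 385 - 2P₁ - 2P₂ = 4P₁ → 6P₁ + 2P₂ = 385.
Market 2: 9P₂ + 3P₁ = 225.
Eliminating P₂: 9×(1) − 2×(2) gives 48P₁ = 3015, so P₁ = 62.8125.
Back-substitute into (2): P₂ = (225 − 3×62.8125) / 9 = 4.0625.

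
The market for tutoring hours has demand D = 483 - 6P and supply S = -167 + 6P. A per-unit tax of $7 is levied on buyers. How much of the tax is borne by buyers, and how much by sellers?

Buyers bear $3.5, sellers bear $3.5

Pre-tax equilibrium: P* = 325/6, Q* = 158.
Tax on buyers shifts demand to D = 483 − 6(P + 7) = 441 - 6P.
441 - 6P = -167 + 6P gives seller price Ps = 152/3; buyers pay Pb = 152/3 + 7 = 173/3.
New quantity: Q = 483 − 6(173/3) = 137.
Buyer burden = 173/3 − 325/6 = 3.5; seller burden = 325/6 − 152/3 = 3.5.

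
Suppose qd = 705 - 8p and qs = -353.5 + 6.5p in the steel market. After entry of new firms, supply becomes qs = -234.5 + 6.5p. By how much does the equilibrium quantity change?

Original equilibrium: p* = 73, q* = 121.
New equilibrium: 705 - 8p = -234.5 + 6.5p, so 939.5 = 14.5p and p' = 1879/29; q' = 705 − 8(1879/29) = 5413/29.
Change in quantity: 5413/29 − 121 = 1904/29.

Δq = 1904/29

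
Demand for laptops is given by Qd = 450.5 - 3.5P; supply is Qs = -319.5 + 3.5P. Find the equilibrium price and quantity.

P* = 110, Q* = 65.5

Set Qd = Qs: 450.5 - 3.5P = -319.5 + 3.5P.
770 = 7P, so P* = 110.
Q* = 450.5 − 3.5(110) = 65.5.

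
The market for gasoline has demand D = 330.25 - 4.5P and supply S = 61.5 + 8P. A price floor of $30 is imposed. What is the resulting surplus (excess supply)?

Equilibrium price would be P* = 21.5, so the floor at 30 binds.
At P = 30: D = 195.25, S = 301.5.
Surplus = 301.5 − 195.25 = 106.25.

Surplus = 106.25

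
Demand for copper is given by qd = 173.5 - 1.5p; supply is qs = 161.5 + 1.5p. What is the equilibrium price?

p* = 4

Set qd = qs: 173.5 - 1.5p = 161.5 + 1.5p.
12 = 3p, so p* = 4.
q* = 173.5 − 1.5(4) = 167.5.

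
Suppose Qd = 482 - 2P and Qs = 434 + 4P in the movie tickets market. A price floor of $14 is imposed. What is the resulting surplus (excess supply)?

Surplus = 36

Equilibrium price would be P* = 8, so the floor at 14 binds.
At P = 14: Qd = 454, Qs = 490.
Surplus = 490 − 454 = 36.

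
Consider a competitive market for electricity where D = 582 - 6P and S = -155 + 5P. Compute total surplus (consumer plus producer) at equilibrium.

Total surplus = 5940

Equilibrium: 582 - 6P = -155 + 5P gives P* = 67, Q* = 180.
Demand choke price: P = 97; supply starts at P = 31.
CS = ½(97 − 67)(180) = 2700; PS = ½(67 − 31)(180) = 3240.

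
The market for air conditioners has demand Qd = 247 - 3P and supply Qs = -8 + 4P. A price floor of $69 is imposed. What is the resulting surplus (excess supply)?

Equilibrium price would be P* = 255/7, so the floor at 69 binds.
At P = 69: Qd = 40, Qs = 268.
Surplus = 268 − 40 = 228.

Surplus = 228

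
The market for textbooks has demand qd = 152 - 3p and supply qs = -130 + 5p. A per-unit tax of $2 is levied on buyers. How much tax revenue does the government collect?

Pre-tax equilibrium: p* = 35.25, q* = 46.25.
Tax on buyers shifts demand to qd = 152 − 3(p + 2) = 146 - 3p.
146 - 3p = -130 + 5p gives seller price ps = 34.5; buyers pay pb = 34.5 + 2 = 36.5.
New quantity: q = 152 − 3(36.5) = 42.5.
Revenue = 2 × 42.5 = 85.

Tax revenue = 85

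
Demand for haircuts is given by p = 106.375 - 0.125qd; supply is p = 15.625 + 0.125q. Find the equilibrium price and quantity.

Set the two price expressions equal: 106.375 - 0.125q = 15.625 + 0.125q.
90.75 = 0.25q, so q* = 363.
p* = 106.375 − (0.125)(363) = 61.

p* = 61, q* = 363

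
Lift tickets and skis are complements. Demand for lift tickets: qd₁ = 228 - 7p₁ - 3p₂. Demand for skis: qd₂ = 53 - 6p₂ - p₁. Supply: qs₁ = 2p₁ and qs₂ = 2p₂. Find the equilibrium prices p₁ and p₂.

p₁ = 555/23, p₂ = 83/23

Market 1: 228 - 7p₁ - 3p₂ = 2p₁ → 9p₁ + 3p₂ = 228.
Market 2: 8p₂ + p₁ = 53.
Eliminating p₂: 8×(1) − 3×(2) gives 69p₁ = 1665, so p₁ = 555/23.
Back-substitute into (2): p₂ = (53 − 1×555/23) / 8 = 83/23.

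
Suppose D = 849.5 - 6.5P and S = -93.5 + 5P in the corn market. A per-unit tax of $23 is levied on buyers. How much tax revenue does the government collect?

Tax revenue = 5784.5

Pre-tax equilibrium: P* = 82, Q* = 316.5.
Tax on buyers shifts demand to D = 849.5 − 6.5(P + 23) = 700 - 6.5P.
700 - 6.5P = -93.5 + 5P gives seller price Ps = 69; buyers pay Pb = 69 + 23 = 92.
New quantity: Q = 849.5 − 6.5(92) = 251.5.
Revenue = 23 × 251.5 = 5784.5.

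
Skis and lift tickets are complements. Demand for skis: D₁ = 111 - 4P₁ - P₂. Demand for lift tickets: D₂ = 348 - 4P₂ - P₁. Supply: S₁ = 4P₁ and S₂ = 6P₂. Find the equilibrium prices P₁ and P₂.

Market 1: 111 - 4P₁ - P₂ = 4P₁ → 8P₁ + P₂ = 111.
Market 2: 10P₂ + P₁ = 348.
Eliminating P₂: 10×(1) − 1×(2) gives 79P₁ = 762, so P₁ = 762/79.
Back-substitute into (2): P₂ = (348 − 1×762/79) / 10 = 2673/79.

P₁ = 762/79, P₂ = 2673/79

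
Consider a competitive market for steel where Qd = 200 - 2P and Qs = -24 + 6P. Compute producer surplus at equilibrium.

Equilibrium: 200 - 2P = -24 + 6P gives P* = 28, Q* = 144.
Supply starts at P = 4 (where Qs = 0).
PS = ½(28 − 4)(144) = 1728.

Producer surplus = 1728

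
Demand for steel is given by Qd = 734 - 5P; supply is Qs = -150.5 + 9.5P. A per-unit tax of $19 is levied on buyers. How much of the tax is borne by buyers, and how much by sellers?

Buyers bear 361/29, sellers bear 190/29

Pre-tax equilibrium: P* = 61, Q* = 429.
Tax on buyers shifts demand to Qd = 734 − 5(P + 19) = 639 - 5P.
639 - 5P = -150.5 + 9.5P gives seller price Ps = 1579/29; buyers pay Pb = 1579/29 + 19 = 2130/29.
New quantity: Q = 734 − 5(2130/29) = 10636/29.
Buyer burden = 2130/29 − 61 = 361/29; seller burden = 61 − 1579/29 = 190/29.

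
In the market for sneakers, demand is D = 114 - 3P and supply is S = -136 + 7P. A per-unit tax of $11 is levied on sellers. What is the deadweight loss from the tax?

Pre-tax equilibrium: P* = 25, Q* = 39.
Tax on sellers shifts supply to S = -136 + 7(P − 11) = -213 + 7P.
114 - 3P = -213 + 7P gives buyer price Pb = 32.7; sellers receive Ps = 32.7 − 11 = 21.7.
New quantity: Q = 114 − 3(32.7) = 15.9.
DWL = ½ × 11 × (39 − 15.9) = 127.05.

Deadweight loss = 127.05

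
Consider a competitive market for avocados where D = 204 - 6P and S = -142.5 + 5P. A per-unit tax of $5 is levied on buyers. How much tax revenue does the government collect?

Pre-tax equilibrium: P* = 31.5, Q* = 15.
Tax on buyers shifts demand to D = 204 − 6(P + 5) = 174 - 6P.
174 - 6P = -142.5 + 5P gives seller price Ps = 633/22; buyers pay Pb = 633/22 + 5 = 743/22.
New quantity: Q = 204 − 6(743/22) = 15/11.
Revenue = 5 × 15/11 = 75/11.

Tax revenue = 75/11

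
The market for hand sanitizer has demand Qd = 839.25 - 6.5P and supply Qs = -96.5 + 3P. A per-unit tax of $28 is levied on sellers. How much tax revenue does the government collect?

Pre-tax equilibrium: P* = 98.5, Q* = 199.
Tax on sellers shifts supply to Qs = -96.5 + 3(P − 28) = -180.5 + 3P.
839.25 - 6.5P = -180.5 + 3P gives buyer price Pb = 4079/38; sellers receive Ps = 4079/38 − 28 = 3015/38.
New quantity: Q = 839.25 − 6.5(4079/38) = 2689/19.
Revenue = 28 × 2689/19 = 75292/19.

Tax revenue = 75292/19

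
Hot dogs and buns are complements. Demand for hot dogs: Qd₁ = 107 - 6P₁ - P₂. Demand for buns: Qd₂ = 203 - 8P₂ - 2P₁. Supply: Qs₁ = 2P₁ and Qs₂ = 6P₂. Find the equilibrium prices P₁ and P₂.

Market 1: 107 - 6P₁ - P₂ = 2P₁ → 8P₁ + P₂ = 107.
Market 2: 14P₂ + 2P₁ = 203.
Eliminating P₂: 14×(1) − 1×(2) gives 110P₁ = 1295, so P₁ = 259/22.
Back-substitute into (2): P₂ = (203 − 2×259/22) / 14 = 141/11.

P₁ = 259/22, P₂ = 141/11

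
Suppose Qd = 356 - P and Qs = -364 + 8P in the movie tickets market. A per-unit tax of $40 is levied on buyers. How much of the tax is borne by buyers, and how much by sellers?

Pre-tax equilibrium: P* = 80, Q* = 276.
Tax on buyers shifts demand to Qd = 356 − 1(P + 40) = 316 - P.
316 - P = -364 + 8P gives seller price Ps = 680/9; buyers pay Pb = 680/9 + 40 = 1040/9.
New quantity: Q = 356 − 1(1040/9) = 2164/9.
Buyer burden = 1040/9 − 80 = 320/9; seller burden = 80 − 680/9 = 40/9.

Buyers bear 320/9, sellers bear 40/9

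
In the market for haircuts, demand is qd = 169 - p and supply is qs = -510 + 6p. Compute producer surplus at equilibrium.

Producer surplus = 432

Equilibrium: 169 - p = -510 + 6p gives p* = 97, q* = 72.
Supply starts at p = 85 (where qs = 0).
PS = ½(97 − 85)(72) = 432.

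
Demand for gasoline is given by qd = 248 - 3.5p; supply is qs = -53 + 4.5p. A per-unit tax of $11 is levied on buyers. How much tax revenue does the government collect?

Pre-tax equilibrium: p* = 37.625, q* = 116.3125.
Tax on buyers shifts demand to qd = 248 − 3.5(p + 11) = 209.5 - 3.5p.
209.5 - 3.5p = -53 + 4.5p gives seller price ps = 32.8125; buyers pay pb = 32.8125 + 11 = 43.8125.
New quantity: q = 248 − 3.5(43.8125) = 94.65625.
Revenue = 11 × 94.65625 = 1041.21875.

Tax revenue = 1041.21875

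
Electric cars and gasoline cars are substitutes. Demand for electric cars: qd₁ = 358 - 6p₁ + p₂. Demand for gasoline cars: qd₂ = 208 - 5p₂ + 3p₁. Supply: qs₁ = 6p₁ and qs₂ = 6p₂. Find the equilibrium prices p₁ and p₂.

p₁ = 1382/43, p₂ = 1190/43

Market 1: 358 - 6p₁ + p₂ = 6p₁ → 12p₁ - p₂ = 358.
Market 2: 11p₂ - 3p₁ = 208.
Eliminating p₂: 11×(1) + 1×(2) gives 129p₁ = 4146, so p₁ = 1382/43.
Back-substitute into (2): p₂ = (208 + 3×1382/43) / 11 = 1190/43.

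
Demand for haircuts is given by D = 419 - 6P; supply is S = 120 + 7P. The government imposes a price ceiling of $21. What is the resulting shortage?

Shortage = 26

Equilibrium price would be P* = 23, so the ceiling at 21 binds.
At P = 21: D = 419 − 6(21) = 293, S = 120 + 7(21) = 267.
Shortage = 293 − 267 = 26.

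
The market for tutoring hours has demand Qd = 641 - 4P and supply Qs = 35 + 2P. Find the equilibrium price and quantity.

P* = 101, Q* = 237

Set Qd = Qs: 641 - 4P = 35 + 2P.
606 = 6P, so P* = 101.
Q* = 641 − 4(101) = 237.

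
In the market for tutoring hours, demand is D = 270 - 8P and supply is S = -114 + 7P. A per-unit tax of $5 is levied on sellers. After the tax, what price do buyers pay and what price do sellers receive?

Buyers pay 419/15, sellers receive 344/15

Pre-tax equilibrium: P* = 25.6, Q* = 65.2.
Tax on sellers shifts supply to S = -114 + 7(P − 5) = -149 + 7P.
270 - 8P = -149 + 7P gives buyer price Pb = 419/15; sellers receive Ps = 419/15 − 5 = 344/15.
New quantity: Q = 270 − 8(419/15) = 698/15.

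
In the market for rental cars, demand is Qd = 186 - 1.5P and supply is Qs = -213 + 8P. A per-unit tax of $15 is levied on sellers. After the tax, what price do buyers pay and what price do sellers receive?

Buyers pay 1038/19, sellers receive 753/19

Pre-tax equilibrium: P* = 42, Q* = 123.
Tax on sellers shifts supply to Qs = -213 + 8(P − 15) = -333 + 8P.
186 - 1.5P = -333 + 8P gives buyer price Pb = 1038/19; sellers receive Ps = 1038/19 − 15 = 753/19.
New quantity: Q = 186 − 1.5(1038/19) = 1977/19.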